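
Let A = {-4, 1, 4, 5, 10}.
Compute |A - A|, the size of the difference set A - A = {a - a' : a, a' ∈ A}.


A - A = {a - a' : a, a' ∈ A}; |A| = 5.
Bounds: 2|A|-1 ≤ |A - A| ≤ |A|² - |A| + 1, i.e. 9 ≤ |A - A| ≤ 21.
Note: 0 ∈ A - A always (from a - a). The set is symmetric: if d ∈ A - A then -d ∈ A - A.
Enumerate nonzero differences d = a - a' with a > a' (then include -d):
Positive differences: {1, 3, 4, 5, 6, 8, 9, 14}
Full difference set: {0} ∪ (positive diffs) ∪ (negative diffs).
|A - A| = 1 + 2·8 = 17 (matches direct enumeration: 17).

|A - A| = 17


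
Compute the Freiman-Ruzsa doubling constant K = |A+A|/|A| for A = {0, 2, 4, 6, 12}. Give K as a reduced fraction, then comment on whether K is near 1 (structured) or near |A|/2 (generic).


|A| = 5.
Compute A + A by enumerating all 25 pairs.
A + A = {0, 2, 4, 6, 8, 10, 12, 14, 16, 18, 24}, so |A + A| = 11.
K = |A + A| / |A| = 11/5 (already in lowest terms) ≈ 2.2000.
Reference: AP of size 5 gives K = 9/5 ≈ 1.8000; a fully generic set of size 5 gives K ≈ 3.0000.

|A| = 5, |A + A| = 11, K = 11/5.


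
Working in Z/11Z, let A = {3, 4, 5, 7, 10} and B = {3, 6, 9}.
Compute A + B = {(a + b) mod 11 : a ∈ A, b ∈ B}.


Work in Z/11Z: reduce every sum a + b modulo 11.
Enumerate all 15 pairs:
a = 3: 3+3=6, 3+6=9, 3+9=1
a = 4: 4+3=7, 4+6=10, 4+9=2
a = 5: 5+3=8, 5+6=0, 5+9=3
a = 7: 7+3=10, 7+6=2, 7+9=5
a = 10: 10+3=2, 10+6=5, 10+9=8
Distinct residues collected: {0, 1, 2, 3, 5, 6, 7, 8, 9, 10}
|A + B| = 10 (out of 11 total residues).

A + B = {0, 1, 2, 3, 5, 6, 7, 8, 9, 10}


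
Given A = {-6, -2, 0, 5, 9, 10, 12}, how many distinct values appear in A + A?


A + A = {a + a' : a, a' ∈ A}; |A| = 7.
General bounds: 2|A| - 1 ≤ |A + A| ≤ |A|(|A|+1)/2, i.e. 13 ≤ |A + A| ≤ 28.
Lower bound 2|A|-1 is attained iff A is an arithmetic progression.
Enumerate sums a + a' for a ≤ a' (symmetric, so this suffices):
a = -6: -6+-6=-12, -6+-2=-8, -6+0=-6, -6+5=-1, -6+9=3, -6+10=4, -6+12=6
a = -2: -2+-2=-4, -2+0=-2, -2+5=3, -2+9=7, -2+10=8, -2+12=10
a = 0: 0+0=0, 0+5=5, 0+9=9, 0+10=10, 0+12=12
a = 5: 5+5=10, 5+9=14, 5+10=15, 5+12=17
a = 9: 9+9=18, 9+10=19, 9+12=21
a = 10: 10+10=20, 10+12=22
a = 12: 12+12=24
Distinct sums: {-12, -8, -6, -4, -2, -1, 0, 3, 4, 5, 6, 7, 8, 9, 10, 12, 14, 15, 17, 18, 19, 20, 21, 22, 24}
|A + A| = 25

|A + A| = 25


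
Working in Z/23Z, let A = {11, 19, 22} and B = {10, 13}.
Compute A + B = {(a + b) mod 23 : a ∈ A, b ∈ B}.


Work in Z/23Z: reduce every sum a + b modulo 23.
Enumerate all 6 pairs:
a = 11: 11+10=21, 11+13=1
a = 19: 19+10=6, 19+13=9
a = 22: 22+10=9, 22+13=12
Distinct residues collected: {1, 6, 9, 12, 21}
|A + B| = 5 (out of 23 total residues).

A + B = {1, 6, 9, 12, 21}


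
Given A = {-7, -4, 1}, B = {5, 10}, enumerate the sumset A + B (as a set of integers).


A + B = {a + b : a ∈ A, b ∈ B}.
Enumerate all |A|·|B| = 3·2 = 6 pairs (a, b) and collect distinct sums.
a = -7: -7+5=-2, -7+10=3
a = -4: -4+5=1, -4+10=6
a = 1: 1+5=6, 1+10=11
Collecting distinct sums: A + B = {-2, 1, 3, 6, 11}
|A + B| = 5

A + B = {-2, 1, 3, 6, 11}


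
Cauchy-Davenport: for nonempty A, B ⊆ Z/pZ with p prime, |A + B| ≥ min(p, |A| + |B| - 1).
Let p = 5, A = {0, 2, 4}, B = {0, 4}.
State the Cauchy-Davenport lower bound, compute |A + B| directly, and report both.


Cauchy-Davenport: |A + B| ≥ min(p, |A| + |B| - 1) for A, B nonempty in Z/pZ.
|A| = 3, |B| = 2, p = 5.
CD lower bound = min(5, 3 + 2 - 1) = min(5, 4) = 4.
Compute A + B mod 5 directly:
a = 0: 0+0=0, 0+4=4
a = 2: 2+0=2, 2+4=1
a = 4: 4+0=4, 4+4=3
A + B = {0, 1, 2, 3, 4}, so |A + B| = 5.
Verify: 5 ≥ 4? Yes ✓.

CD lower bound = 4, actual |A + B| = 5.


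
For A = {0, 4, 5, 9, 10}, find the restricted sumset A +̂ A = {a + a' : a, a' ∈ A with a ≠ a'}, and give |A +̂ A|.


Restricted sumset: A +̂ A = {a + a' : a ∈ A, a' ∈ A, a ≠ a'}.
Equivalently, take A + A and drop any sum 2a that is achievable ONLY as a + a for a ∈ A (i.e. sums representable only with equal summands).
Enumerate pairs (a, a') with a < a' (symmetric, so each unordered pair gives one sum; this covers all a ≠ a'):
  0 + 4 = 4
  0 + 5 = 5
  0 + 9 = 9
  0 + 10 = 10
  4 + 5 = 9
  4 + 9 = 13
  4 + 10 = 14
  5 + 9 = 14
  5 + 10 = 15
  9 + 10 = 19
Collected distinct sums: {4, 5, 9, 10, 13, 14, 15, 19}
|A +̂ A| = 8
(Reference bound: |A +̂ A| ≥ 2|A| - 3 for |A| ≥ 2, with |A| = 5 giving ≥ 7.)

|A +̂ A| = 8


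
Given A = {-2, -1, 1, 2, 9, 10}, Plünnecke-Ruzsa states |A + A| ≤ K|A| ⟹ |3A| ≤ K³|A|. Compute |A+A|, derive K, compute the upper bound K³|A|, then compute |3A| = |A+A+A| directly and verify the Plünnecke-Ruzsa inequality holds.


|A| = 6.
Step 1: Compute A + A by enumerating all 36 pairs.
A + A = {-4, -3, -2, -1, 0, 1, 2, 3, 4, 7, 8, 9, 10, 11, 12, 18, 19, 20}, so |A + A| = 18.
Step 2: Doubling constant K = |A + A|/|A| = 18/6 = 18/6 ≈ 3.0000.
Step 3: Plünnecke-Ruzsa gives |3A| ≤ K³·|A| = (3.0000)³ · 6 ≈ 162.0000.
Step 4: Compute 3A = A + A + A directly by enumerating all triples (a,b,c) ∈ A³; |3A| = 32.
Step 5: Check 32 ≤ 162.0000? Yes ✓.

K = 18/6, Plünnecke-Ruzsa bound K³|A| ≈ 162.0000, |3A| = 32, inequality holds.


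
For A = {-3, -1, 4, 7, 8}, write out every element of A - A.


A - A = {a - a' : a, a' ∈ A}.
Compute a - a' for each ordered pair (a, a'):
a = -3: -3--3=0, -3--1=-2, -3-4=-7, -3-7=-10, -3-8=-11
a = -1: -1--3=2, -1--1=0, -1-4=-5, -1-7=-8, -1-8=-9
a = 4: 4--3=7, 4--1=5, 4-4=0, 4-7=-3, 4-8=-4
a = 7: 7--3=10, 7--1=8, 7-4=3, 7-7=0, 7-8=-1
a = 8: 8--3=11, 8--1=9, 8-4=4, 8-7=1, 8-8=0
Collecting distinct values (and noting 0 appears from a-a):
A - A = {-11, -10, -9, -8, -7, -5, -4, -3, -2, -1, 0, 1, 2, 3, 4, 5, 7, 8, 9, 10, 11}
|A - A| = 21

A - A = {-11, -10, -9, -8, -7, -5, -4, -3, -2, -1, 0, 1, 2, 3, 4, 5, 7, 8, 9, 10, 11}


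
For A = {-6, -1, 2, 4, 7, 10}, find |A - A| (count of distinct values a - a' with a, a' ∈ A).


A - A = {a - a' : a, a' ∈ A}; |A| = 6.
Bounds: 2|A|-1 ≤ |A - A| ≤ |A|² - |A| + 1, i.e. 11 ≤ |A - A| ≤ 31.
Note: 0 ∈ A - A always (from a - a). The set is symmetric: if d ∈ A - A then -d ∈ A - A.
Enumerate nonzero differences d = a - a' with a > a' (then include -d):
Positive differences: {2, 3, 5, 6, 8, 10, 11, 13, 16}
Full difference set: {0} ∪ (positive diffs) ∪ (negative diffs).
|A - A| = 1 + 2·9 = 19 (matches direct enumeration: 19).

|A - A| = 19


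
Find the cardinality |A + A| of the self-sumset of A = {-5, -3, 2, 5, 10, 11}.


A + A = {a + a' : a, a' ∈ A}; |A| = 6.
General bounds: 2|A| - 1 ≤ |A + A| ≤ |A|(|A|+1)/2, i.e. 11 ≤ |A + A| ≤ 21.
Lower bound 2|A|-1 is attained iff A is an arithmetic progression.
Enumerate sums a + a' for a ≤ a' (symmetric, so this suffices):
a = -5: -5+-5=-10, -5+-3=-8, -5+2=-3, -5+5=0, -5+10=5, -5+11=6
a = -3: -3+-3=-6, -3+2=-1, -3+5=2, -3+10=7, -3+11=8
a = 2: 2+2=4, 2+5=7, 2+10=12, 2+11=13
a = 5: 5+5=10, 5+10=15, 5+11=16
a = 10: 10+10=20, 10+11=21
a = 11: 11+11=22
Distinct sums: {-10, -8, -6, -3, -1, 0, 2, 4, 5, 6, 7, 8, 10, 12, 13, 15, 16, 20, 21, 22}
|A + A| = 20

|A + A| = 20


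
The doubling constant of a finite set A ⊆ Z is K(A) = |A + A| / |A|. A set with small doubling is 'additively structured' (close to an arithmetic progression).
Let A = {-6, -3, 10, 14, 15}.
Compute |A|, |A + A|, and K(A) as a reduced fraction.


|A| = 5.
Compute A + A by enumerating all 25 pairs.
A + A = {-12, -9, -6, 4, 7, 8, 9, 11, 12, 20, 24, 25, 28, 29, 30}, so |A + A| = 15.
K = |A + A| / |A| = 15/5 = 3/1 ≈ 3.0000.
Reference: AP of size 5 gives K = 9/5 ≈ 1.8000; a fully generic set of size 5 gives K ≈ 3.0000.

|A| = 5, |A + A| = 15, K = 15/5 = 3/1.


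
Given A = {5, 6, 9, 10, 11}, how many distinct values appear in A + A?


A + A = {a + a' : a, a' ∈ A}; |A| = 5.
General bounds: 2|A| - 1 ≤ |A + A| ≤ |A|(|A|+1)/2, i.e. 9 ≤ |A + A| ≤ 15.
Lower bound 2|A|-1 is attained iff A is an arithmetic progression.
Enumerate sums a + a' for a ≤ a' (symmetric, so this suffices):
a = 5: 5+5=10, 5+6=11, 5+9=14, 5+10=15, 5+11=16
a = 6: 6+6=12, 6+9=15, 6+10=16, 6+11=17
a = 9: 9+9=18, 9+10=19, 9+11=20
a = 10: 10+10=20, 10+11=21
a = 11: 11+11=22
Distinct sums: {10, 11, 12, 14, 15, 16, 17, 18, 19, 20, 21, 22}
|A + A| = 12

|A + A| = 12


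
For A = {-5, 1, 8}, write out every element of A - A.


A - A = {a - a' : a, a' ∈ A}.
Compute a - a' for each ordered pair (a, a'):
a = -5: -5--5=0, -5-1=-6, -5-8=-13
a = 1: 1--5=6, 1-1=0, 1-8=-7
a = 8: 8--5=13, 8-1=7, 8-8=0
Collecting distinct values (and noting 0 appears from a-a):
A - A = {-13, -7, -6, 0, 6, 7, 13}
|A - A| = 7

A - A = {-13, -7, -6, 0, 6, 7, 13}


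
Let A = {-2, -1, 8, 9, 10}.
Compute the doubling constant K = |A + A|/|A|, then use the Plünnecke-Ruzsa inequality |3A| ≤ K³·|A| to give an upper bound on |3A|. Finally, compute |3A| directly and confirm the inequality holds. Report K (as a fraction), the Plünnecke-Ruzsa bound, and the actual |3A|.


|A| = 5.
Step 1: Compute A + A by enumerating all 25 pairs.
A + A = {-4, -3, -2, 6, 7, 8, 9, 16, 17, 18, 19, 20}, so |A + A| = 12.
Step 2: Doubling constant K = |A + A|/|A| = 12/5 = 12/5 ≈ 2.4000.
Step 3: Plünnecke-Ruzsa gives |3A| ≤ K³·|A| = (2.4000)³ · 5 ≈ 69.1200.
Step 4: Compute 3A = A + A + A directly by enumerating all triples (a,b,c) ∈ A³; |3A| = 22.
Step 5: Check 22 ≤ 69.1200? Yes ✓.

K = 12/5, Plünnecke-Ruzsa bound K³|A| ≈ 69.1200, |3A| = 22, inequality holds.


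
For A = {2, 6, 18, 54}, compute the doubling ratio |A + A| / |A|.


|A| = 4.
Compute A + A by enumerating all 16 pairs.
A + A = {4, 8, 12, 20, 24, 36, 56, 60, 72, 108}, so |A + A| = 10.
K = |A + A| / |A| = 10/4 = 5/2 ≈ 2.5000.
Reference: AP of size 4 gives K = 7/4 ≈ 1.7500; a fully generic set of size 4 gives K ≈ 2.5000.

|A| = 4, |A + A| = 10, K = 10/4 = 5/2.


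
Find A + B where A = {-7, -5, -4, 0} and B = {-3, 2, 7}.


A + B = {a + b : a ∈ A, b ∈ B}.
Enumerate all |A|·|B| = 4·3 = 12 pairs (a, b) and collect distinct sums.
a = -7: -7+-3=-10, -7+2=-5, -7+7=0
a = -5: -5+-3=-8, -5+2=-3, -5+7=2
a = -4: -4+-3=-7, -4+2=-2, -4+7=3
a = 0: 0+-3=-3, 0+2=2, 0+7=7
Collecting distinct sums: A + B = {-10, -8, -7, -5, -3, -2, 0, 2, 3, 7}
|A + B| = 10

A + B = {-10, -8, -7, -5, -3, -2, 0, 2, 3, 7}


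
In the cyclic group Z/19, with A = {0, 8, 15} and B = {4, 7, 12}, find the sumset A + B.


Work in Z/19Z: reduce every sum a + b modulo 19.
Enumerate all 9 pairs:
a = 0: 0+4=4, 0+7=7, 0+12=12
a = 8: 8+4=12, 8+7=15, 8+12=1
a = 15: 15+4=0, 15+7=3, 15+12=8
Distinct residues collected: {0, 1, 3, 4, 7, 8, 12, 15}
|A + B| = 8 (out of 19 total residues).

A + B = {0, 1, 3, 4, 7, 8, 12, 15}


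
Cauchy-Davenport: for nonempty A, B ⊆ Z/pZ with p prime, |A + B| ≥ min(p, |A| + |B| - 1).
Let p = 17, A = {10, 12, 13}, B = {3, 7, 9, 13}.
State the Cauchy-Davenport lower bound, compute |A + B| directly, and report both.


Cauchy-Davenport: |A + B| ≥ min(p, |A| + |B| - 1) for A, B nonempty in Z/pZ.
|A| = 3, |B| = 4, p = 17.
CD lower bound = min(17, 3 + 4 - 1) = min(17, 6) = 6.
Compute A + B mod 17 directly:
a = 10: 10+3=13, 10+7=0, 10+9=2, 10+13=6
a = 12: 12+3=15, 12+7=2, 12+9=4, 12+13=8
a = 13: 13+3=16, 13+7=3, 13+9=5, 13+13=9
A + B = {0, 2, 3, 4, 5, 6, 8, 9, 13, 15, 16}, so |A + B| = 11.
Verify: 11 ≥ 6? Yes ✓.

CD lower bound = 6, actual |A + B| = 11.


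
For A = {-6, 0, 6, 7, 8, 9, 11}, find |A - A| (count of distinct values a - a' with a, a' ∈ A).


A - A = {a - a' : a, a' ∈ A}; |A| = 7.
Bounds: 2|A|-1 ≤ |A - A| ≤ |A|² - |A| + 1, i.e. 13 ≤ |A - A| ≤ 43.
Note: 0 ∈ A - A always (from a - a). The set is symmetric: if d ∈ A - A then -d ∈ A - A.
Enumerate nonzero differences d = a - a' with a > a' (then include -d):
Positive differences: {1, 2, 3, 4, 5, 6, 7, 8, 9, 11, 12, 13, 14, 15, 17}
Full difference set: {0} ∪ (positive diffs) ∪ (negative diffs).
|A - A| = 1 + 2·15 = 31 (matches direct enumeration: 31).

|A - A| = 31


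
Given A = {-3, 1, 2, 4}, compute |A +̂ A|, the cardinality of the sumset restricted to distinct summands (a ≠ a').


Restricted sumset: A +̂ A = {a + a' : a ∈ A, a' ∈ A, a ≠ a'}.
Equivalently, take A + A and drop any sum 2a that is achievable ONLY as a + a for a ∈ A (i.e. sums representable only with equal summands).
Enumerate pairs (a, a') with a < a' (symmetric, so each unordered pair gives one sum; this covers all a ≠ a'):
  -3 + 1 = -2
  -3 + 2 = -1
  -3 + 4 = 1
  1 + 2 = 3
  1 + 4 = 5
  2 + 4 = 6
Collected distinct sums: {-2, -1, 1, 3, 5, 6}
|A +̂ A| = 6
(Reference bound: |A +̂ A| ≥ 2|A| - 3 for |A| ≥ 2, with |A| = 4 giving ≥ 5.)

|A +̂ A| = 6


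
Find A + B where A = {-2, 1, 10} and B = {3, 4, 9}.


A + B = {a + b : a ∈ A, b ∈ B}.
Enumerate all |A|·|B| = 3·3 = 9 pairs (a, b) and collect distinct sums.
a = -2: -2+3=1, -2+4=2, -2+9=7
a = 1: 1+3=4, 1+4=5, 1+9=10
a = 10: 10+3=13, 10+4=14, 10+9=19
Collecting distinct sums: A + B = {1, 2, 4, 5, 7, 10, 13, 14, 19}
|A + B| = 9

A + B = {1, 2, 4, 5, 7, 10, 13, 14, 19}


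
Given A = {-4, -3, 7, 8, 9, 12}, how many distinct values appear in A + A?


A + A = {a + a' : a, a' ∈ A}; |A| = 6.
General bounds: 2|A| - 1 ≤ |A + A| ≤ |A|(|A|+1)/2, i.e. 11 ≤ |A + A| ≤ 21.
Lower bound 2|A|-1 is attained iff A is an arithmetic progression.
Enumerate sums a + a' for a ≤ a' (symmetric, so this suffices):
a = -4: -4+-4=-8, -4+-3=-7, -4+7=3, -4+8=4, -4+9=5, -4+12=8
a = -3: -3+-3=-6, -3+7=4, -3+8=5, -3+9=6, -3+12=9
a = 7: 7+7=14, 7+8=15, 7+9=16, 7+12=19
a = 8: 8+8=16, 8+9=17, 8+12=20
a = 9: 9+9=18, 9+12=21
a = 12: 12+12=24
Distinct sums: {-8, -7, -6, 3, 4, 5, 6, 8, 9, 14, 15, 16, 17, 18, 19, 20, 21, 24}
|A + A| = 18

|A + A| = 18


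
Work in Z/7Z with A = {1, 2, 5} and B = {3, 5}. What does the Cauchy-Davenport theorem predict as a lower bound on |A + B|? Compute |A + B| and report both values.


Cauchy-Davenport: |A + B| ≥ min(p, |A| + |B| - 1) for A, B nonempty in Z/pZ.
|A| = 3, |B| = 2, p = 7.
CD lower bound = min(7, 3 + 2 - 1) = min(7, 4) = 4.
Compute A + B mod 7 directly:
a = 1: 1+3=4, 1+5=6
a = 2: 2+3=5, 2+5=0
a = 5: 5+3=1, 5+5=3
A + B = {0, 1, 3, 4, 5, 6}, so |A + B| = 6.
Verify: 6 ≥ 4? Yes ✓.

CD lower bound = 4, actual |A + B| = 6.


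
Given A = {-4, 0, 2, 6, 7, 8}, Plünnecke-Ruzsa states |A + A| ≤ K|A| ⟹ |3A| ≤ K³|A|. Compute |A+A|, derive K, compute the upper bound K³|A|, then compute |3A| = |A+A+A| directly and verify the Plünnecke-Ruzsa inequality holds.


|A| = 6.
Step 1: Compute A + A by enumerating all 36 pairs.
A + A = {-8, -4, -2, 0, 2, 3, 4, 6, 7, 8, 9, 10, 12, 13, 14, 15, 16}, so |A + A| = 17.
Step 2: Doubling constant K = |A + A|/|A| = 17/6 = 17/6 ≈ 2.8333.
Step 3: Plünnecke-Ruzsa gives |3A| ≤ K³·|A| = (2.8333)³ · 6 ≈ 136.4722.
Step 4: Compute 3A = A + A + A directly by enumerating all triples (a,b,c) ∈ A³; |3A| = 30.
Step 5: Check 30 ≤ 136.4722? Yes ✓.

K = 17/6, Plünnecke-Ruzsa bound K³|A| ≈ 136.4722, |3A| = 30, inequality holds.


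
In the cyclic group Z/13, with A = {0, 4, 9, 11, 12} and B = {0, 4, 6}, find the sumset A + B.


Work in Z/13Z: reduce every sum a + b modulo 13.
Enumerate all 15 pairs:
a = 0: 0+0=0, 0+4=4, 0+6=6
a = 4: 4+0=4, 4+4=8, 4+6=10
a = 9: 9+0=9, 9+4=0, 9+6=2
a = 11: 11+0=11, 11+4=2, 11+6=4
a = 12: 12+0=12, 12+4=3, 12+6=5
Distinct residues collected: {0, 2, 3, 4, 5, 6, 8, 9, 10, 11, 12}
|A + B| = 11 (out of 13 total residues).

A + B = {0, 2, 3, 4, 5, 6, 8, 9, 10, 11, 12}


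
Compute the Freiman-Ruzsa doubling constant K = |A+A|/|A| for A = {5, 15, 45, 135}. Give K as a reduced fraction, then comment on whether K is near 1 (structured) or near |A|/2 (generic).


|A| = 4.
Compute A + A by enumerating all 16 pairs.
A + A = {10, 20, 30, 50, 60, 90, 140, 150, 180, 270}, so |A + A| = 10.
K = |A + A| / |A| = 10/4 = 5/2 ≈ 2.5000.
Reference: AP of size 4 gives K = 7/4 ≈ 1.7500; a fully generic set of size 4 gives K ≈ 2.5000.

|A| = 4, |A + A| = 10, K = 10/4 = 5/2.


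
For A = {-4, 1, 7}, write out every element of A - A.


A - A = {a - a' : a, a' ∈ A}.
Compute a - a' for each ordered pair (a, a'):
a = -4: -4--4=0, -4-1=-5, -4-7=-11
a = 1: 1--4=5, 1-1=0, 1-7=-6
a = 7: 7--4=11, 7-1=6, 7-7=0
Collecting distinct values (and noting 0 appears from a-a):
A - A = {-11, -6, -5, 0, 5, 6, 11}
|A - A| = 7

A - A = {-11, -6, -5, 0, 5, 6, 11}


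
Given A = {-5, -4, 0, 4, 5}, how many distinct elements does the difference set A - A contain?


A - A = {a - a' : a, a' ∈ A}; |A| = 5.
Bounds: 2|A|-1 ≤ |A - A| ≤ |A|² - |A| + 1, i.e. 9 ≤ |A - A| ≤ 21.
Note: 0 ∈ A - A always (from a - a). The set is symmetric: if d ∈ A - A then -d ∈ A - A.
Enumerate nonzero differences d = a - a' with a > a' (then include -d):
Positive differences: {1, 4, 5, 8, 9, 10}
Full difference set: {0} ∪ (positive diffs) ∪ (negative diffs).
|A - A| = 1 + 2·6 = 13 (matches direct enumeration: 13).

|A - A| = 13


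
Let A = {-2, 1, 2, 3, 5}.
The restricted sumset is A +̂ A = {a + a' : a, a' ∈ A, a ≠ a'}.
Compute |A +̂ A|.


Restricted sumset: A +̂ A = {a + a' : a ∈ A, a' ∈ A, a ≠ a'}.
Equivalently, take A + A and drop any sum 2a that is achievable ONLY as a + a for a ∈ A (i.e. sums representable only with equal summands).
Enumerate pairs (a, a') with a < a' (symmetric, so each unordered pair gives one sum; this covers all a ≠ a'):
  -2 + 1 = -1
  -2 + 2 = 0
  -2 + 3 = 1
  -2 + 5 = 3
  1 + 2 = 3
  1 + 3 = 4
  1 + 5 = 6
  2 + 3 = 5
  2 + 5 = 7
  3 + 5 = 8
Collected distinct sums: {-1, 0, 1, 3, 4, 5, 6, 7, 8}
|A +̂ A| = 9
(Reference bound: |A +̂ A| ≥ 2|A| - 3 for |A| ≥ 2, with |A| = 5 giving ≥ 7.)

|A +̂ A| = 9


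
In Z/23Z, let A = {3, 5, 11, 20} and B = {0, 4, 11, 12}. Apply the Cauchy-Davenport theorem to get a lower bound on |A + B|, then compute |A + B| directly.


Cauchy-Davenport: |A + B| ≥ min(p, |A| + |B| - 1) for A, B nonempty in Z/pZ.
|A| = 4, |B| = 4, p = 23.
CD lower bound = min(23, 4 + 4 - 1) = min(23, 7) = 7.
Compute A + B mod 23 directly:
a = 3: 3+0=3, 3+4=7, 3+11=14, 3+12=15
a = 5: 5+0=5, 5+4=9, 5+11=16, 5+12=17
a = 11: 11+0=11, 11+4=15, 11+11=22, 11+12=0
a = 20: 20+0=20, 20+4=1, 20+11=8, 20+12=9
A + B = {0, 1, 3, 5, 7, 8, 9, 11, 14, 15, 16, 17, 20, 22}, so |A + B| = 14.
Verify: 14 ≥ 7? Yes ✓.

CD lower bound = 7, actual |A + B| = 14.


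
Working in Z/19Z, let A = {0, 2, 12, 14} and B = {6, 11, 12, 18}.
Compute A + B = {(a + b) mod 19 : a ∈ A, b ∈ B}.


Work in Z/19Z: reduce every sum a + b modulo 19.
Enumerate all 16 pairs:
a = 0: 0+6=6, 0+11=11, 0+12=12, 0+18=18
a = 2: 2+6=8, 2+11=13, 2+12=14, 2+18=1
a = 12: 12+6=18, 12+11=4, 12+12=5, 12+18=11
a = 14: 14+6=1, 14+11=6, 14+12=7, 14+18=13
Distinct residues collected: {1, 4, 5, 6, 7, 8, 11, 12, 13, 14, 18}
|A + B| = 11 (out of 19 total residues).

A + B = {1, 4, 5, 6, 7, 8, 11, 12, 13, 14, 18}


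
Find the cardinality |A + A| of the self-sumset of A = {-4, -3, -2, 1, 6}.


A + A = {a + a' : a, a' ∈ A}; |A| = 5.
General bounds: 2|A| - 1 ≤ |A + A| ≤ |A|(|A|+1)/2, i.e. 9 ≤ |A + A| ≤ 15.
Lower bound 2|A|-1 is attained iff A is an arithmetic progression.
Enumerate sums a + a' for a ≤ a' (symmetric, so this suffices):
a = -4: -4+-4=-8, -4+-3=-7, -4+-2=-6, -4+1=-3, -4+6=2
a = -3: -3+-3=-6, -3+-2=-5, -3+1=-2, -3+6=3
a = -2: -2+-2=-4, -2+1=-1, -2+6=4
a = 1: 1+1=2, 1+6=7
a = 6: 6+6=12
Distinct sums: {-8, -7, -6, -5, -4, -3, -2, -1, 2, 3, 4, 7, 12}
|A + A| = 13

|A + A| = 13


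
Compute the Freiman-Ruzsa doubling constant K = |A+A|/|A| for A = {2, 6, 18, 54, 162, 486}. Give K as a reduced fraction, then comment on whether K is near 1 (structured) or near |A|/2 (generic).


|A| = 6.
Compute A + A by enumerating all 36 pairs.
A + A = {4, 8, 12, 20, 24, 36, 56, 60, 72, 108, 164, 168, 180, 216, 324, 488, 492, 504, 540, 648, 972}, so |A + A| = 21.
K = |A + A| / |A| = 21/6 = 7/2 ≈ 3.5000.
Reference: AP of size 6 gives K = 11/6 ≈ 1.8333; a fully generic set of size 6 gives K ≈ 3.5000.

|A| = 6, |A + A| = 21, K = 21/6 = 7/2.


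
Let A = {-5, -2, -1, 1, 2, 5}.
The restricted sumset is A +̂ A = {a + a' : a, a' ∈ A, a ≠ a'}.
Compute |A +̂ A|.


Restricted sumset: A +̂ A = {a + a' : a ∈ A, a' ∈ A, a ≠ a'}.
Equivalently, take A + A and drop any sum 2a that is achievable ONLY as a + a for a ∈ A (i.e. sums representable only with equal summands).
Enumerate pairs (a, a') with a < a' (symmetric, so each unordered pair gives one sum; this covers all a ≠ a'):
  -5 + -2 = -7
  -5 + -1 = -6
  -5 + 1 = -4
  -5 + 2 = -3
  -5 + 5 = 0
  -2 + -1 = -3
  -2 + 1 = -1
  -2 + 2 = 0
  -2 + 5 = 3
  -1 + 1 = 0
  -1 + 2 = 1
  -1 + 5 = 4
  1 + 2 = 3
  1 + 5 = 6
  2 + 5 = 7
Collected distinct sums: {-7, -6, -4, -3, -1, 0, 1, 3, 4, 6, 7}
|A +̂ A| = 11
(Reference bound: |A +̂ A| ≥ 2|A| - 3 for |A| ≥ 2, with |A| = 6 giving ≥ 9.)

|A +̂ A| = 11


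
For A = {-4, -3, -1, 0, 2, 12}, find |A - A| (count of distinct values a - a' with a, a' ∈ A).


A - A = {a - a' : a, a' ∈ A}; |A| = 6.
Bounds: 2|A|-1 ≤ |A - A| ≤ |A|² - |A| + 1, i.e. 11 ≤ |A - A| ≤ 31.
Note: 0 ∈ A - A always (from a - a). The set is symmetric: if d ∈ A - A then -d ∈ A - A.
Enumerate nonzero differences d = a - a' with a > a' (then include -d):
Positive differences: {1, 2, 3, 4, 5, 6, 10, 12, 13, 15, 16}
Full difference set: {0} ∪ (positive diffs) ∪ (negative diffs).
|A - A| = 1 + 2·11 = 23 (matches direct enumeration: 23).

|A - A| = 23


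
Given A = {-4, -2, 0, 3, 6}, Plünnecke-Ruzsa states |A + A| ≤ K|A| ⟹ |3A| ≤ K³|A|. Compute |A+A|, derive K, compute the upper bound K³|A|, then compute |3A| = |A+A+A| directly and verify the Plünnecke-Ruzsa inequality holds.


|A| = 5.
Step 1: Compute A + A by enumerating all 25 pairs.
A + A = {-8, -6, -4, -2, -1, 0, 1, 2, 3, 4, 6, 9, 12}, so |A + A| = 13.
Step 2: Doubling constant K = |A + A|/|A| = 13/5 = 13/5 ≈ 2.6000.
Step 3: Plünnecke-Ruzsa gives |3A| ≤ K³·|A| = (2.6000)³ · 5 ≈ 87.8800.
Step 4: Compute 3A = A + A + A directly by enumerating all triples (a,b,c) ∈ A³; |3A| = 23.
Step 5: Check 23 ≤ 87.8800? Yes ✓.

K = 13/5, Plünnecke-Ruzsa bound K³|A| ≈ 87.8800, |3A| = 23, inequality holds.


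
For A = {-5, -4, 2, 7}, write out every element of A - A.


A - A = {a - a' : a, a' ∈ A}.
Compute a - a' for each ordered pair (a, a'):
a = -5: -5--5=0, -5--4=-1, -5-2=-7, -5-7=-12
a = -4: -4--5=1, -4--4=0, -4-2=-6, -4-7=-11
a = 2: 2--5=7, 2--4=6, 2-2=0, 2-7=-5
a = 7: 7--5=12, 7--4=11, 7-2=5, 7-7=0
Collecting distinct values (and noting 0 appears from a-a):
A - A = {-12, -11, -7, -6, -5, -1, 0, 1, 5, 6, 7, 11, 12}
|A - A| = 13

A - A = {-12, -11, -7, -6, -5, -1, 0, 1, 5, 6, 7, 11, 12}


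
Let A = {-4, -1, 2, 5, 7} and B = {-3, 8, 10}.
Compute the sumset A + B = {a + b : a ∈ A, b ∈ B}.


A + B = {a + b : a ∈ A, b ∈ B}.
Enumerate all |A|·|B| = 5·3 = 15 pairs (a, b) and collect distinct sums.
a = -4: -4+-3=-7, -4+8=4, -4+10=6
a = -1: -1+-3=-4, -1+8=7, -1+10=9
a = 2: 2+-3=-1, 2+8=10, 2+10=12
a = 5: 5+-3=2, 5+8=13, 5+10=15
a = 7: 7+-3=4, 7+8=15, 7+10=17
Collecting distinct sums: A + B = {-7, -4, -1, 2, 4, 6, 7, 9, 10, 12, 13, 15, 17}
|A + B| = 13

A + B = {-7, -4, -1, 2, 4, 6, 7, 9, 10, 12, 13, 15, 17}


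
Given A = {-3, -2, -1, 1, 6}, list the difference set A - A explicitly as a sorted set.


A - A = {a - a' : a, a' ∈ A}.
Compute a - a' for each ordered pair (a, a'):
a = -3: -3--3=0, -3--2=-1, -3--1=-2, -3-1=-4, -3-6=-9
a = -2: -2--3=1, -2--2=0, -2--1=-1, -2-1=-3, -2-6=-8
a = -1: -1--3=2, -1--2=1, -1--1=0, -1-1=-2, -1-6=-7
a = 1: 1--3=4, 1--2=3, 1--1=2, 1-1=0, 1-6=-5
a = 6: 6--3=9, 6--2=8, 6--1=7, 6-1=5, 6-6=0
Collecting distinct values (and noting 0 appears from a-a):
A - A = {-9, -8, -7, -5, -4, -3, -2, -1, 0, 1, 2, 3, 4, 5, 7, 8, 9}
|A - A| = 17

A - A = {-9, -8, -7, -5, -4, -3, -2, -1, 0, 1, 2, 3, 4, 5, 7, 8, 9}


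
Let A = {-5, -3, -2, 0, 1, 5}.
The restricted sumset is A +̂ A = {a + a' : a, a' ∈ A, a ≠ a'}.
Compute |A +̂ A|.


Restricted sumset: A +̂ A = {a + a' : a ∈ A, a' ∈ A, a ≠ a'}.
Equivalently, take A + A and drop any sum 2a that is achievable ONLY as a + a for a ∈ A (i.e. sums representable only with equal summands).
Enumerate pairs (a, a') with a < a' (symmetric, so each unordered pair gives one sum; this covers all a ≠ a'):
  -5 + -3 = -8
  -5 + -2 = -7
  -5 + 0 = -5
  -5 + 1 = -4
  -5 + 5 = 0
  -3 + -2 = -5
  -3 + 0 = -3
  -3 + 1 = -2
  -3 + 5 = 2
  -2 + 0 = -2
  -2 + 1 = -1
  -2 + 5 = 3
  0 + 1 = 1
  0 + 5 = 5
  1 + 5 = 6
Collected distinct sums: {-8, -7, -5, -4, -3, -2, -1, 0, 1, 2, 3, 5, 6}
|A +̂ A| = 13
(Reference bound: |A +̂ A| ≥ 2|A| - 3 for |A| ≥ 2, with |A| = 6 giving ≥ 9.)

|A +̂ A| = 13


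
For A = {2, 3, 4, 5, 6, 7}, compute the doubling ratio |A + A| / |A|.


|A| = 6.
Compute A + A by enumerating all 36 pairs.
A + A = {4, 5, 6, 7, 8, 9, 10, 11, 12, 13, 14}, so |A + A| = 11.
K = |A + A| / |A| = 11/6 (already in lowest terms) ≈ 1.8333.
Reference: AP of size 6 gives K = 11/6 ≈ 1.8333; a fully generic set of size 6 gives K ≈ 3.5000.

|A| = 6, |A + A| = 11, K = 11/6.


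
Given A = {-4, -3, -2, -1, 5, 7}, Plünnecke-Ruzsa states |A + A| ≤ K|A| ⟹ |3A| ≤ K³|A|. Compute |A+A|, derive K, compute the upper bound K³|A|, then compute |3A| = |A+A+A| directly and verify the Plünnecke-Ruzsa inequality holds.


|A| = 6.
Step 1: Compute A + A by enumerating all 36 pairs.
A + A = {-8, -7, -6, -5, -4, -3, -2, 1, 2, 3, 4, 5, 6, 10, 12, 14}, so |A + A| = 16.
Step 2: Doubling constant K = |A + A|/|A| = 16/6 = 16/6 ≈ 2.6667.
Step 3: Plünnecke-Ruzsa gives |3A| ≤ K³·|A| = (2.6667)³ · 6 ≈ 113.7778.
Step 4: Compute 3A = A + A + A directly by enumerating all triples (a,b,c) ∈ A³; |3A| = 30.
Step 5: Check 30 ≤ 113.7778? Yes ✓.

K = 16/6, Plünnecke-Ruzsa bound K³|A| ≈ 113.7778, |3A| = 30, inequality holds.


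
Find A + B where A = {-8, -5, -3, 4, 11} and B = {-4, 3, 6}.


A + B = {a + b : a ∈ A, b ∈ B}.
Enumerate all |A|·|B| = 5·3 = 15 pairs (a, b) and collect distinct sums.
a = -8: -8+-4=-12, -8+3=-5, -8+6=-2
a = -5: -5+-4=-9, -5+3=-2, -5+6=1
a = -3: -3+-4=-7, -3+3=0, -3+6=3
a = 4: 4+-4=0, 4+3=7, 4+6=10
a = 11: 11+-4=7, 11+3=14, 11+6=17
Collecting distinct sums: A + B = {-12, -9, -7, -5, -2, 0, 1, 3, 7, 10, 14, 17}
|A + B| = 12

A + B = {-12, -9, -7, -5, -2, 0, 1, 3, 7, 10, 14, 17}


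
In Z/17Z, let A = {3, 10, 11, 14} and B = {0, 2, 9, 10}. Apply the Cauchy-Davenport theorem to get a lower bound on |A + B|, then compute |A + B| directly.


Cauchy-Davenport: |A + B| ≥ min(p, |A| + |B| - 1) for A, B nonempty in Z/pZ.
|A| = 4, |B| = 4, p = 17.
CD lower bound = min(17, 4 + 4 - 1) = min(17, 7) = 7.
Compute A + B mod 17 directly:
a = 3: 3+0=3, 3+2=5, 3+9=12, 3+10=13
a = 10: 10+0=10, 10+2=12, 10+9=2, 10+10=3
a = 11: 11+0=11, 11+2=13, 11+9=3, 11+10=4
a = 14: 14+0=14, 14+2=16, 14+9=6, 14+10=7
A + B = {2, 3, 4, 5, 6, 7, 10, 11, 12, 13, 14, 16}, so |A + B| = 12.
Verify: 12 ≥ 7? Yes ✓.

CD lower bound = 7, actual |A + B| = 12.


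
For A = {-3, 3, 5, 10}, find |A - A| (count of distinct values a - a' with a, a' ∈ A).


A - A = {a - a' : a, a' ∈ A}; |A| = 4.
Bounds: 2|A|-1 ≤ |A - A| ≤ |A|² - |A| + 1, i.e. 7 ≤ |A - A| ≤ 13.
Note: 0 ∈ A - A always (from a - a). The set is symmetric: if d ∈ A - A then -d ∈ A - A.
Enumerate nonzero differences d = a - a' with a > a' (then include -d):
Positive differences: {2, 5, 6, 7, 8, 13}
Full difference set: {0} ∪ (positive diffs) ∪ (negative diffs).
|A - A| = 1 + 2·6 = 13 (matches direct enumeration: 13).

|A - A| = 13


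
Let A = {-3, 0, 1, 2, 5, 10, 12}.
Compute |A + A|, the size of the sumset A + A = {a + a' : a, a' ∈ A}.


A + A = {a + a' : a, a' ∈ A}; |A| = 7.
General bounds: 2|A| - 1 ≤ |A + A| ≤ |A|(|A|+1)/2, i.e. 13 ≤ |A + A| ≤ 28.
Lower bound 2|A|-1 is attained iff A is an arithmetic progression.
Enumerate sums a + a' for a ≤ a' (symmetric, so this suffices):
a = -3: -3+-3=-6, -3+0=-3, -3+1=-2, -3+2=-1, -3+5=2, -3+10=7, -3+12=9
a = 0: 0+0=0, 0+1=1, 0+2=2, 0+5=5, 0+10=10, 0+12=12
a = 1: 1+1=2, 1+2=3, 1+5=6, 1+10=11, 1+12=13
a = 2: 2+2=4, 2+5=7, 2+10=12, 2+12=14
a = 5: 5+5=10, 5+10=15, 5+12=17
a = 10: 10+10=20, 10+12=22
a = 12: 12+12=24
Distinct sums: {-6, -3, -2, -1, 0, 1, 2, 3, 4, 5, 6, 7, 9, 10, 11, 12, 13, 14, 15, 17, 20, 22, 24}
|A + A| = 23

|A + A| = 23


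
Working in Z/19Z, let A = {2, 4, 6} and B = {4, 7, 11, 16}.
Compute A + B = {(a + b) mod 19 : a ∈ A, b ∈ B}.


Work in Z/19Z: reduce every sum a + b modulo 19.
Enumerate all 12 pairs:
a = 2: 2+4=6, 2+7=9, 2+11=13, 2+16=18
a = 4: 4+4=8, 4+7=11, 4+11=15, 4+16=1
a = 6: 6+4=10, 6+7=13, 6+11=17, 6+16=3
Distinct residues collected: {1, 3, 6, 8, 9, 10, 11, 13, 15, 17, 18}
|A + B| = 11 (out of 19 total residues).

A + B = {1, 3, 6, 8, 9, 10, 11, 13, 15, 17, 18}


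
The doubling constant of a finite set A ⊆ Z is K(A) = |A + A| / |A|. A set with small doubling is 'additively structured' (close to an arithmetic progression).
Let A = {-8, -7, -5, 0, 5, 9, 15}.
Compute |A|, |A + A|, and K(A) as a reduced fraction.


|A| = 7.
Compute A + A by enumerating all 49 pairs.
A + A = {-16, -15, -14, -13, -12, -10, -8, -7, -5, -3, -2, 0, 1, 2, 4, 5, 7, 8, 9, 10, 14, 15, 18, 20, 24, 30}, so |A + A| = 26.
K = |A + A| / |A| = 26/7 (already in lowest terms) ≈ 3.7143.
Reference: AP of size 7 gives K = 13/7 ≈ 1.8571; a fully generic set of size 7 gives K ≈ 4.0000.

|A| = 7, |A + A| = 26, K = 26/7.


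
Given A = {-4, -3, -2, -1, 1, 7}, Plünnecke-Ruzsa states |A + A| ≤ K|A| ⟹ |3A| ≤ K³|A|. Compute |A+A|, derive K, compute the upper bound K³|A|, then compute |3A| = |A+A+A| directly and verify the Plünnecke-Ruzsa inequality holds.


|A| = 6.
Step 1: Compute A + A by enumerating all 36 pairs.
A + A = {-8, -7, -6, -5, -4, -3, -2, -1, 0, 2, 3, 4, 5, 6, 8, 14}, so |A + A| = 16.
Step 2: Doubling constant K = |A + A|/|A| = 16/6 = 16/6 ≈ 2.6667.
Step 3: Plünnecke-Ruzsa gives |3A| ≤ K³·|A| = (2.6667)³ · 6 ≈ 113.7778.
Step 4: Compute 3A = A + A + A directly by enumerating all triples (a,b,c) ∈ A³; |3A| = 27.
Step 5: Check 27 ≤ 113.7778? Yes ✓.

K = 16/6, Plünnecke-Ruzsa bound K³|A| ≈ 113.7778, |3A| = 27, inequality holds.


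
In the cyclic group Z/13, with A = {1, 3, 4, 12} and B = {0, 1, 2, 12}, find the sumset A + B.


Work in Z/13Z: reduce every sum a + b modulo 13.
Enumerate all 16 pairs:
a = 1: 1+0=1, 1+1=2, 1+2=3, 1+12=0
a = 3: 3+0=3, 3+1=4, 3+2=5, 3+12=2
a = 4: 4+0=4, 4+1=5, 4+2=6, 4+12=3
a = 12: 12+0=12, 12+1=0, 12+2=1, 12+12=11
Distinct residues collected: {0, 1, 2, 3, 4, 5, 6, 11, 12}
|A + B| = 9 (out of 13 total residues).

A + B = {0, 1, 2, 3, 4, 5, 6, 11, 12}


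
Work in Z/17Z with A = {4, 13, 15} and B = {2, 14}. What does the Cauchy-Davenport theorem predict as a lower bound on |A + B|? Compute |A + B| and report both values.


Cauchy-Davenport: |A + B| ≥ min(p, |A| + |B| - 1) for A, B nonempty in Z/pZ.
|A| = 3, |B| = 2, p = 17.
CD lower bound = min(17, 3 + 2 - 1) = min(17, 4) = 4.
Compute A + B mod 17 directly:
a = 4: 4+2=6, 4+14=1
a = 13: 13+2=15, 13+14=10
a = 15: 15+2=0, 15+14=12
A + B = {0, 1, 6, 10, 12, 15}, so |A + B| = 6.
Verify: 6 ≥ 4? Yes ✓.

CD lower bound = 4, actual |A + B| = 6.


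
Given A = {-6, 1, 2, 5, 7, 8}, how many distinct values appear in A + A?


A + A = {a + a' : a, a' ∈ A}; |A| = 6.
General bounds: 2|A| - 1 ≤ |A + A| ≤ |A|(|A|+1)/2, i.e. 11 ≤ |A + A| ≤ 21.
Lower bound 2|A|-1 is attained iff A is an arithmetic progression.
Enumerate sums a + a' for a ≤ a' (symmetric, so this suffices):
a = -6: -6+-6=-12, -6+1=-5, -6+2=-4, -6+5=-1, -6+7=1, -6+8=2
a = 1: 1+1=2, 1+2=3, 1+5=6, 1+7=8, 1+8=9
a = 2: 2+2=4, 2+5=7, 2+7=9, 2+8=10
a = 5: 5+5=10, 5+7=12, 5+8=13
a = 7: 7+7=14, 7+8=15
a = 8: 8+8=16
Distinct sums: {-12, -5, -4, -1, 1, 2, 3, 4, 6, 7, 8, 9, 10, 12, 13, 14, 15, 16}
|A + A| = 18

|A + A| = 18


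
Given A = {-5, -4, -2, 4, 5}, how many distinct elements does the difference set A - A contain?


A - A = {a - a' : a, a' ∈ A}; |A| = 5.
Bounds: 2|A|-1 ≤ |A - A| ≤ |A|² - |A| + 1, i.e. 9 ≤ |A - A| ≤ 21.
Note: 0 ∈ A - A always (from a - a). The set is symmetric: if d ∈ A - A then -d ∈ A - A.
Enumerate nonzero differences d = a - a' with a > a' (then include -d):
Positive differences: {1, 2, 3, 6, 7, 8, 9, 10}
Full difference set: {0} ∪ (positive diffs) ∪ (negative diffs).
|A - A| = 1 + 2·8 = 17 (matches direct enumeration: 17).

|A - A| = 17


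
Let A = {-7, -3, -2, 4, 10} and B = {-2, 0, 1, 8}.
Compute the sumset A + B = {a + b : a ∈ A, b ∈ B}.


A + B = {a + b : a ∈ A, b ∈ B}.
Enumerate all |A|·|B| = 5·4 = 20 pairs (a, b) and collect distinct sums.
a = -7: -7+-2=-9, -7+0=-7, -7+1=-6, -7+8=1
a = -3: -3+-2=-5, -3+0=-3, -3+1=-2, -3+8=5
a = -2: -2+-2=-4, -2+0=-2, -2+1=-1, -2+8=6
a = 4: 4+-2=2, 4+0=4, 4+1=5, 4+8=12
a = 10: 10+-2=8, 10+0=10, 10+1=11, 10+8=18
Collecting distinct sums: A + B = {-9, -7, -6, -5, -4, -3, -2, -1, 1, 2, 4, 5, 6, 8, 10, 11, 12, 18}
|A + B| = 18

A + B = {-9, -7, -6, -5, -4, -3, -2, -1, 1, 2, 4, 5, 6, 8, 10, 11, 12, 18}


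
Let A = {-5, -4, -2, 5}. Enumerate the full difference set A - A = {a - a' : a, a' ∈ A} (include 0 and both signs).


A - A = {a - a' : a, a' ∈ A}.
Compute a - a' for each ordered pair (a, a'):
a = -5: -5--5=0, -5--4=-1, -5--2=-3, -5-5=-10
a = -4: -4--5=1, -4--4=0, -4--2=-2, -4-5=-9
a = -2: -2--5=3, -2--4=2, -2--2=0, -2-5=-7
a = 5: 5--5=10, 5--4=9, 5--2=7, 5-5=0
Collecting distinct values (and noting 0 appears from a-a):
A - A = {-10, -9, -7, -3, -2, -1, 0, 1, 2, 3, 7, 9, 10}
|A - A| = 13

A - A = {-10, -9, -7, -3, -2, -1, 0, 1, 2, 3, 7, 9, 10}


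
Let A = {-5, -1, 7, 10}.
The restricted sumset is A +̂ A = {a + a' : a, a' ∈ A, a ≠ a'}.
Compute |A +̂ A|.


Restricted sumset: A +̂ A = {a + a' : a ∈ A, a' ∈ A, a ≠ a'}.
Equivalently, take A + A and drop any sum 2a that is achievable ONLY as a + a for a ∈ A (i.e. sums representable only with equal summands).
Enumerate pairs (a, a') with a < a' (symmetric, so each unordered pair gives one sum; this covers all a ≠ a'):
  -5 + -1 = -6
  -5 + 7 = 2
  -5 + 10 = 5
  -1 + 7 = 6
  -1 + 10 = 9
  7 + 10 = 17
Collected distinct sums: {-6, 2, 5, 6, 9, 17}
|A +̂ A| = 6
(Reference bound: |A +̂ A| ≥ 2|A| - 3 for |A| ≥ 2, with |A| = 4 giving ≥ 5.)

|A +̂ A| = 6


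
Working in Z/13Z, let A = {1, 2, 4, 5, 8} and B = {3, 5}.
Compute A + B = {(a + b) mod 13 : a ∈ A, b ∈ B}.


Work in Z/13Z: reduce every sum a + b modulo 13.
Enumerate all 10 pairs:
a = 1: 1+3=4, 1+5=6
a = 2: 2+3=5, 2+5=7
a = 4: 4+3=7, 4+5=9
a = 5: 5+3=8, 5+5=10
a = 8: 8+3=11, 8+5=0
Distinct residues collected: {0, 4, 5, 6, 7, 8, 9, 10, 11}
|A + B| = 9 (out of 13 total residues).

A + B = {0, 4, 5, 6, 7, 8, 9, 10, 11}


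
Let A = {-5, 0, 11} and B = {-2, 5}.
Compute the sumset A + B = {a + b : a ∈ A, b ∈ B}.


A + B = {a + b : a ∈ A, b ∈ B}.
Enumerate all |A|·|B| = 3·2 = 6 pairs (a, b) and collect distinct sums.
a = -5: -5+-2=-7, -5+5=0
a = 0: 0+-2=-2, 0+5=5
a = 11: 11+-2=9, 11+5=16
Collecting distinct sums: A + B = {-7, -2, 0, 5, 9, 16}
|A + B| = 6

A + B = {-7, -2, 0, 5, 9, 16}


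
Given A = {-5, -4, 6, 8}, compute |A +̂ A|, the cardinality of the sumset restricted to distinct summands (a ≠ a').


Restricted sumset: A +̂ A = {a + a' : a ∈ A, a' ∈ A, a ≠ a'}.
Equivalently, take A + A and drop any sum 2a that is achievable ONLY as a + a for a ∈ A (i.e. sums representable only with equal summands).
Enumerate pairs (a, a') with a < a' (symmetric, so each unordered pair gives one sum; this covers all a ≠ a'):
  -5 + -4 = -9
  -5 + 6 = 1
  -5 + 8 = 3
  -4 + 6 = 2
  -4 + 8 = 4
  6 + 8 = 14
Collected distinct sums: {-9, 1, 2, 3, 4, 14}
|A +̂ A| = 6
(Reference bound: |A +̂ A| ≥ 2|A| - 3 for |A| ≥ 2, with |A| = 4 giving ≥ 5.)

|A +̂ A| = 6


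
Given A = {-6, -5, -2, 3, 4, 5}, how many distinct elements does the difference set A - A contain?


A - A = {a - a' : a, a' ∈ A}; |A| = 6.
Bounds: 2|A|-1 ≤ |A - A| ≤ |A|² - |A| + 1, i.e. 11 ≤ |A - A| ≤ 31.
Note: 0 ∈ A - A always (from a - a). The set is symmetric: if d ∈ A - A then -d ∈ A - A.
Enumerate nonzero differences d = a - a' with a > a' (then include -d):
Positive differences: {1, 2, 3, 4, 5, 6, 7, 8, 9, 10, 11}
Full difference set: {0} ∪ (positive diffs) ∪ (negative diffs).
|A - A| = 1 + 2·11 = 23 (matches direct enumeration: 23).

|A - A| = 23


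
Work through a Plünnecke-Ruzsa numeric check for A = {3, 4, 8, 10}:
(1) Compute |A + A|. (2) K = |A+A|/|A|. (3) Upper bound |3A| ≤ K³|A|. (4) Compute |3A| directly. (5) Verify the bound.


|A| = 4.
Step 1: Compute A + A by enumerating all 16 pairs.
A + A = {6, 7, 8, 11, 12, 13, 14, 16, 18, 20}, so |A + A| = 10.
Step 2: Doubling constant K = |A + A|/|A| = 10/4 = 10/4 ≈ 2.5000.
Step 3: Plünnecke-Ruzsa gives |3A| ≤ K³·|A| = (2.5000)³ · 4 ≈ 62.5000.
Step 4: Compute 3A = A + A + A directly by enumerating all triples (a,b,c) ∈ A³; |3A| = 18.
Step 5: Check 18 ≤ 62.5000? Yes ✓.

K = 10/4, Plünnecke-Ruzsa bound K³|A| ≈ 62.5000, |3A| = 18, inequality holds.


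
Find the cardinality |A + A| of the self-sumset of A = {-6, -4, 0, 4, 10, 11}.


A + A = {a + a' : a, a' ∈ A}; |A| = 6.
General bounds: 2|A| - 1 ≤ |A + A| ≤ |A|(|A|+1)/2, i.e. 11 ≤ |A + A| ≤ 21.
Lower bound 2|A|-1 is attained iff A is an arithmetic progression.
Enumerate sums a + a' for a ≤ a' (symmetric, so this suffices):
a = -6: -6+-6=-12, -6+-4=-10, -6+0=-6, -6+4=-2, -6+10=4, -6+11=5
a = -4: -4+-4=-8, -4+0=-4, -4+4=0, -4+10=6, -4+11=7
a = 0: 0+0=0, 0+4=4, 0+10=10, 0+11=11
a = 4: 4+4=8, 4+10=14, 4+11=15
a = 10: 10+10=20, 10+11=21
a = 11: 11+11=22
Distinct sums: {-12, -10, -8, -6, -4, -2, 0, 4, 5, 6, 7, 8, 10, 11, 14, 15, 20, 21, 22}
|A + A| = 19

|A + A| = 19


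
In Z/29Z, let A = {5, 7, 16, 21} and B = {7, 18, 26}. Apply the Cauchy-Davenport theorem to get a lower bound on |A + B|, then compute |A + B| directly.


Cauchy-Davenport: |A + B| ≥ min(p, |A| + |B| - 1) for A, B nonempty in Z/pZ.
|A| = 4, |B| = 3, p = 29.
CD lower bound = min(29, 4 + 3 - 1) = min(29, 6) = 6.
Compute A + B mod 29 directly:
a = 5: 5+7=12, 5+18=23, 5+26=2
a = 7: 7+7=14, 7+18=25, 7+26=4
a = 16: 16+7=23, 16+18=5, 16+26=13
a = 21: 21+7=28, 21+18=10, 21+26=18
A + B = {2, 4, 5, 10, 12, 13, 14, 18, 23, 25, 28}, so |A + B| = 11.
Verify: 11 ≥ 6? Yes ✓.

CD lower bound = 6, actual |A + B| = 11.


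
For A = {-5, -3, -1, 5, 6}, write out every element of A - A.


A - A = {a - a' : a, a' ∈ A}.
Compute a - a' for each ordered pair (a, a'):
a = -5: -5--5=0, -5--3=-2, -5--1=-4, -5-5=-10, -5-6=-11
a = -3: -3--5=2, -3--3=0, -3--1=-2, -3-5=-8, -3-6=-9
a = -1: -1--5=4, -1--3=2, -1--1=0, -1-5=-6, -1-6=-7
a = 5: 5--5=10, 5--3=8, 5--1=6, 5-5=0, 5-6=-1
a = 6: 6--5=11, 6--3=9, 6--1=7, 6-5=1, 6-6=0
Collecting distinct values (and noting 0 appears from a-a):
A - A = {-11, -10, -9, -8, -7, -6, -4, -2, -1, 0, 1, 2, 4, 6, 7, 8, 9, 10, 11}
|A - A| = 19

A - A = {-11, -10, -9, -8, -7, -6, -4, -2, -1, 0, 1, 2, 4, 6, 7, 8, 9, 10, 11}


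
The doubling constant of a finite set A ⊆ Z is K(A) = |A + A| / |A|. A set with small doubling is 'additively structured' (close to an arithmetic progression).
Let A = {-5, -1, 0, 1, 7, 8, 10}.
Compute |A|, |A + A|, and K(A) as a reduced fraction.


|A| = 7.
Compute A + A by enumerating all 49 pairs.
A + A = {-10, -6, -5, -4, -2, -1, 0, 1, 2, 3, 5, 6, 7, 8, 9, 10, 11, 14, 15, 16, 17, 18, 20}, so |A + A| = 23.
K = |A + A| / |A| = 23/7 (already in lowest terms) ≈ 3.2857.
Reference: AP of size 7 gives K = 13/7 ≈ 1.8571; a fully generic set of size 7 gives K ≈ 4.0000.

|A| = 7, |A + A| = 23, K = 23/7.


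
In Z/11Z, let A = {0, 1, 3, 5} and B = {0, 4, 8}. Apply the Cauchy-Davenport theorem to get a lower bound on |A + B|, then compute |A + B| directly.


Cauchy-Davenport: |A + B| ≥ min(p, |A| + |B| - 1) for A, B nonempty in Z/pZ.
|A| = 4, |B| = 3, p = 11.
CD lower bound = min(11, 4 + 3 - 1) = min(11, 6) = 6.
Compute A + B mod 11 directly:
a = 0: 0+0=0, 0+4=4, 0+8=8
a = 1: 1+0=1, 1+4=5, 1+8=9
a = 3: 3+0=3, 3+4=7, 3+8=0
a = 5: 5+0=5, 5+4=9, 5+8=2
A + B = {0, 1, 2, 3, 4, 5, 7, 8, 9}, so |A + B| = 9.
Verify: 9 ≥ 6? Yes ✓.

CD lower bound = 6, actual |A + B| = 9.
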